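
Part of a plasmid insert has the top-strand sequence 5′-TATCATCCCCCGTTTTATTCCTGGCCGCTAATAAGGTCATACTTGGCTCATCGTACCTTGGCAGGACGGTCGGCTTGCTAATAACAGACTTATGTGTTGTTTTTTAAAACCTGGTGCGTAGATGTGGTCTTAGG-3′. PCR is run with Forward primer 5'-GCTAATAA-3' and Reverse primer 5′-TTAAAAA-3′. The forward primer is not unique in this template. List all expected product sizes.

The forward primer GCTAATAA matches the top strand at positions 27–34, 77–84.
The reverse primer's reverse complement is TTTTTAA, matching at positions 101–107.
Each forward site pairs with the reverse site to give a product ending at position 107: sizes 81, 31 bp.

81 bp, 31 bp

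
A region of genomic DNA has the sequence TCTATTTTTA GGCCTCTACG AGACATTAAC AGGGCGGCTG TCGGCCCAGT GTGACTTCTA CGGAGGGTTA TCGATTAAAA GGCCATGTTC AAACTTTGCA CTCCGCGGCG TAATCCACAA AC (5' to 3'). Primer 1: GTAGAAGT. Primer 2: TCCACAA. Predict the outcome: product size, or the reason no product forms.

Primer 1 (GTAGAAGT) has reverse complement ACTTCTAC, which matches the top strand at positions 54–61; primer 1 anneals to the top strand there with its 3' end pointing upstream toward position 54.
Primer 2 (TCCACAA) matches the top strand directly at positions 114–120; it anneals to the bottom strand with its 3' end pointing downstream toward position 120.
The 3' ends diverge (primer 1 extends toward position 1, primer 2 toward position 122), so the primers never converge on a shared product.

No product — the primers' 3' ends point away from each other.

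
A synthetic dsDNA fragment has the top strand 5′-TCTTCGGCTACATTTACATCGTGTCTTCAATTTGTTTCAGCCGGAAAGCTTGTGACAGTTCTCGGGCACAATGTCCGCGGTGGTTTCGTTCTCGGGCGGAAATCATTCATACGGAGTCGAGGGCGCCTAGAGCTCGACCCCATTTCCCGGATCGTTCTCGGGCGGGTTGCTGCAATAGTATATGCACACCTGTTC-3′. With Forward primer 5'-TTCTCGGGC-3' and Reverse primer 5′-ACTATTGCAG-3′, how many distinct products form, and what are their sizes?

The forward primer TTCTCGGGC matches the top strand at positions 59–67, 89–97, 155–163.
The reverse primer's reverse complement is CTGCAATAGT, matching at positions 170–179.
Each forward site pairs with the reverse site to give a product ending at position 179: sizes 121, 91, 25 bp.

Three products: 121 bp, 91 bp, 25 bp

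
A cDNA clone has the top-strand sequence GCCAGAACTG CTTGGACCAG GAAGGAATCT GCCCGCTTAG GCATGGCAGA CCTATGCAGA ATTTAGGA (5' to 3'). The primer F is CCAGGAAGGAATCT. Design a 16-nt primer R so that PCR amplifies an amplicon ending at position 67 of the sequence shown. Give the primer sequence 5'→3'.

The forward primer binds at positions 17–30; the product's 3' end on the top strand is position 67.
The reverse primer anneals to the top strand over positions 52–67, i.e. to CTATGCAGAATTTAGG.
Its sequence written 5'→3' is the reverse complement: CCTAAATTCTGCATAG.

5'-CCTAAATTCTGCATAG-3'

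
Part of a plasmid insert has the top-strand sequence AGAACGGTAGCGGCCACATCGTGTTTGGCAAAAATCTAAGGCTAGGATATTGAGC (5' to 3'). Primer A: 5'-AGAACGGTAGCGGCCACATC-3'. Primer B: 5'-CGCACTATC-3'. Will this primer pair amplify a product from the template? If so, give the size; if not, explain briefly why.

No product — primer B has no binding site in the template.

Primer B (CGCACTATC) does not match the top strand, and its reverse complement GATAGTGCG does not match either.
With no annealing site for primer B, no amplification occurs.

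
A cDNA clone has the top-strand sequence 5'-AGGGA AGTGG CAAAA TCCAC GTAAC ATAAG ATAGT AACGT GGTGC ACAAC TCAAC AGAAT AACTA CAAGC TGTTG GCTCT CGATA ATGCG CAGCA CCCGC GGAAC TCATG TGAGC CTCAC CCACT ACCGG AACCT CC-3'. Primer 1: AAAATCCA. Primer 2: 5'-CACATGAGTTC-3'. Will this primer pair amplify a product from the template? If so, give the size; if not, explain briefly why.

Yes — a 101 bp product.

Primer 1 (AAAATCCA) matches the top strand at positions 12–19; it acts as a forward primer.
Primer 2's reverse complement is GAACTCATGTG, matching the top strand at positions 102–112; it acts as a reverse primer.
The 3' ends face each other across positions 12–112, giving a 101 bp product.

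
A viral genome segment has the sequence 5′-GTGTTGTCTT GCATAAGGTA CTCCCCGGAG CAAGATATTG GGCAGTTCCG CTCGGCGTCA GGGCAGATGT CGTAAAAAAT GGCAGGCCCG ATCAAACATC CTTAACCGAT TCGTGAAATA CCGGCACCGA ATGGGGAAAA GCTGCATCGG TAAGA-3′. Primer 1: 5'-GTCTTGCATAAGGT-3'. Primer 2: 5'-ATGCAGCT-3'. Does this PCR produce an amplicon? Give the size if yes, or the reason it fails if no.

Primer 1 (GTCTTGCATAAGGT) matches the top strand at positions 6–19; it acts as a forward primer.
Primer 2's reverse complement is AGCTGCAT, matching the top strand at positions 140–147; it acts as a reverse primer.
The 3' ends face each other across positions 6–147, giving a 142 bp product.

Yes — a 142 bp product.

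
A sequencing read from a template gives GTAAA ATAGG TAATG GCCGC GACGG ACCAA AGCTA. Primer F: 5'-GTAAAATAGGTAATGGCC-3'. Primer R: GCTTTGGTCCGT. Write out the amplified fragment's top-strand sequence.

5'-GTAAAATAGGTAATGGCCGCGACGGACCAAAGC-3'

Forward primer GTAAAATAGGTAATGGCC is found on the top strand at positions 1–18.
Reverse complement of the reverse primer: ACGGACCAAAGC. This occurs on the top strand at positions 22–33.
The product is the template from position 1 through 33 (33 bp).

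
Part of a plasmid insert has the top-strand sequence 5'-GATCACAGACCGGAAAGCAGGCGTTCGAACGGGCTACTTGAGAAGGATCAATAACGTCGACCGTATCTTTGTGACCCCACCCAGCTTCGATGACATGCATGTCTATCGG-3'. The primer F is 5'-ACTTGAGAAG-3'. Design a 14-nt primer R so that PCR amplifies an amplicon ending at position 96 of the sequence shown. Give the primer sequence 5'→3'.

The forward primer binds at positions 36–45; the product's 3' end on the top strand is position 96.
The reverse primer anneals to the top strand over positions 83–96, i.e. to AGCTTCGATGACAT.
Its sequence written 5'→3' is the reverse complement: ATGTCATCGAAGCT.

5'-ATGTCATCGAAGCT-3'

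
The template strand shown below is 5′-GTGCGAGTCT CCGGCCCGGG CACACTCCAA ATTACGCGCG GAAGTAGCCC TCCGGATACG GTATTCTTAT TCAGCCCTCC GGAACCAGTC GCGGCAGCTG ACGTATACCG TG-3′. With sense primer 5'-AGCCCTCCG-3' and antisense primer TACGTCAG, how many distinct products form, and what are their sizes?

The forward primer AGCCCTCCG matches the top strand at positions 46–54, 73–81.
The reverse primer's reverse complement is CTGACGTA, matching at positions 98–105.
Each forward site pairs with the reverse site to give a product ending at position 105: sizes 60, 33 bp.

Two products: 60 bp, 33 bp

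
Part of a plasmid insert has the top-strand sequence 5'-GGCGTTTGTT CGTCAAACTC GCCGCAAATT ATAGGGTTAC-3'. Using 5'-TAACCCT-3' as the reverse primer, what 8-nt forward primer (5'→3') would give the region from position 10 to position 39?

5'-TCGTCAAA-3'

The reverse primer's reverse complement AGGGTTA matches the template at positions 33–39; the product starts at position 10.
The forward primer is identical to the top strand over positions 10–17: TCGTCAAA.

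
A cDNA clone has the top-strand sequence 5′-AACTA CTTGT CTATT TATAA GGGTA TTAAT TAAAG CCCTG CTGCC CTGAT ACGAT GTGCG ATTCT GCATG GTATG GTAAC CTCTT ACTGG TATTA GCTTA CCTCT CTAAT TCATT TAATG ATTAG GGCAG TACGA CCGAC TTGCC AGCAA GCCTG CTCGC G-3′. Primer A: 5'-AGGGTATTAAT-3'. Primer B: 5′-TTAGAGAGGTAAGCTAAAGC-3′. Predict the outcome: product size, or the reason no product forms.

No product — primer B has no binding site in the template.

Primer B (TTAGAGAGGTAAGCTAAAGC) does not match the top strand, and its reverse complement GCTTTAGCTTACCTCTCTAA does not match either.
With no annealing site for primer B, no amplification occurs.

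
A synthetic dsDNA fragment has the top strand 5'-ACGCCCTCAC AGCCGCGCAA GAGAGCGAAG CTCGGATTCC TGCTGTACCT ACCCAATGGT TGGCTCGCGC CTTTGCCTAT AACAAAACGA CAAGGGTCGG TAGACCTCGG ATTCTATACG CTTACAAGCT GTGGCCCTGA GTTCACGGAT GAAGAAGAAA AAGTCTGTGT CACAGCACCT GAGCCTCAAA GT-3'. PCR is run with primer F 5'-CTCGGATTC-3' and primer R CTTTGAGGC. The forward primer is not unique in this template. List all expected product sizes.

The forward primer CTCGGATTC matches the top strand at positions 31–39, 106–114.
The reverse primer's reverse complement is GCCTCAAAG, matching at positions 183–191.
Each forward site pairs with the reverse site to give a product ending at position 191: sizes 161, 86 bp.

161 bp, 86 bp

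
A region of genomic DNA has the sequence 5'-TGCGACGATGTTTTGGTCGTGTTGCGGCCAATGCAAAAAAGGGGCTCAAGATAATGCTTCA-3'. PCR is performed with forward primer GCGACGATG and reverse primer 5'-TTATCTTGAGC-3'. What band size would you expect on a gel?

53 bp

Forward primer GCGACGATG is found on the top strand at positions 2–10.
Reverse complement of the reverse primer: GCTCAAGATAA. This occurs on the top strand at positions 44–54.
Product length = (reverse-primer end) − (forward-primer start) + 1 = 54 − 2 + 1 = 53 bp.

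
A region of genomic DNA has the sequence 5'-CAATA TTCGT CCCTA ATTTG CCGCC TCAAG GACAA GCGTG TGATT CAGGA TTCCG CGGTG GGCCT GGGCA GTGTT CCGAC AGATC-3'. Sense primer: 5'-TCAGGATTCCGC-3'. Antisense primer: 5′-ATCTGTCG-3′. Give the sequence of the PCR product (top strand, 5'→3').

5'-TCAGGATTCCGCGGTGGGCCTGGGCAGTGTTCCGACAGAT-3'

Scanning the template, TCAGGATTCCGC occurs at positions 45–56; this primer anneals to the bottom strand there with its 3' end pointing downstream.
Reverse complement of the reverse primer: CGACAGAT. This occurs on the top strand at positions 77–84.
The product is the template from position 45 through 84 (40 bp).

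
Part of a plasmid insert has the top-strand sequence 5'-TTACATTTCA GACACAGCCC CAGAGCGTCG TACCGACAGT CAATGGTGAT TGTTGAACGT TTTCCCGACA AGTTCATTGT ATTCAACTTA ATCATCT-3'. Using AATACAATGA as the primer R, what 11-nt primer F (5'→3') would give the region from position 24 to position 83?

5'-AGCGTCGTACC-3'

The reverse primer's reverse complement TCATTGTATT matches the template at positions 74–83; the product starts at position 24.
The forward primer is identical to the top strand over positions 24–34: AGCGTCGTACC.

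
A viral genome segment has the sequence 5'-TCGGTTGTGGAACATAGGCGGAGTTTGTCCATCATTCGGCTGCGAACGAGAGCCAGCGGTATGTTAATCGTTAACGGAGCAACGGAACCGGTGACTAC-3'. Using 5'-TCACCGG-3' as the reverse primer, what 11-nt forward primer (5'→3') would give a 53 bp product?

5'-GCGAACGAGAG-3'

The reverse primer's reverse complement CCGGTGA matches the template at positions 88–94, so the product ends at position 94.
A 53 bp product then starts at position 94 − 53 + 1 = 42.
The forward primer is identical to the top strand there: GCGAACGAGAG.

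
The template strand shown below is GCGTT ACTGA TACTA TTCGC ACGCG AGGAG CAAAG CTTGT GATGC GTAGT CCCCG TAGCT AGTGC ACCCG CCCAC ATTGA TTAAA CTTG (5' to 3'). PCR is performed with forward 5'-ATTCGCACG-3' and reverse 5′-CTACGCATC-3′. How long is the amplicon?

Forward primer ATTCGCACG is found on the top strand at positions 15–23.
Reverse complement of the reverse primer: GATGCGTAG. This occurs on the top strand at positions 41–49.
Amplicon spans positions 15–49: 35 bp.

35 bp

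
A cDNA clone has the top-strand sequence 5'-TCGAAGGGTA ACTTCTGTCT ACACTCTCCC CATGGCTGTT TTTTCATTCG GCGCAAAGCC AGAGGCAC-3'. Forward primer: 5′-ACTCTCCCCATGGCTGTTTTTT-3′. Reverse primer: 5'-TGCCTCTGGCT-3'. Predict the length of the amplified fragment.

45 bp

Scanning the template, ACTCTCCCCATGGCTGTTTTTT occurs at positions 23–44; this primer anneals to the bottom strand there with its 3' end pointing downstream.
Taking the reverse complement of TGCCTCTGGCT gives AGCCAGAGGCA, found at positions 57–67 on the template; the primer anneals here to the top strand with its 3' end pointing upstream.
Amplicon spans positions 23–67: 45 bp.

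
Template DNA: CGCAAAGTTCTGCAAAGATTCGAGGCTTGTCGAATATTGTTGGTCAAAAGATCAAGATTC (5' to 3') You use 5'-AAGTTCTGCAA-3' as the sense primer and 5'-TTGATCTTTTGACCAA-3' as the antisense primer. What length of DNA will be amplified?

Forward primer AAGTTCTGCAA is found on the top strand at positions 5–15.
The reverse primer's reverse complement is TTGGTCAAAAGATCAA, which matches the template at positions 40–55.
The product runs from position 5 to position 55, so its length is 55 − 5 + 1 = 51 bp.

51 bp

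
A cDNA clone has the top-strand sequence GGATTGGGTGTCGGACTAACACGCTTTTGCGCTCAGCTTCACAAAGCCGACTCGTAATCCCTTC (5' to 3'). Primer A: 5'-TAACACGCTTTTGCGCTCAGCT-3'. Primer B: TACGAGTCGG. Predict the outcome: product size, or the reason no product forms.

Yes — a 40 bp product.

Primer A (TAACACGCTTTTGCGCTCAGCT) matches the top strand at positions 17–38; it acts as a forward primer.
Primer B's reverse complement is CCGACTCGTA, matching the top strand at positions 47–56; it acts as a reverse primer.
The 3' ends face each other across positions 17–56, giving a 40 bp product.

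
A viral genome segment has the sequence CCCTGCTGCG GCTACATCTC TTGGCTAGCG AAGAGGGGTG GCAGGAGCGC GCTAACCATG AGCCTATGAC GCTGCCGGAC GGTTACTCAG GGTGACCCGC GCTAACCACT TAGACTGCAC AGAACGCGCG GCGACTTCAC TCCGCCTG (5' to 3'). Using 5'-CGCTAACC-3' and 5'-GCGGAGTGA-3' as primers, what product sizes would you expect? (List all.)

96 bp, 46 bp

The forward primer CGCTAACC matches the top strand at positions 50–57, 100–107.
The reverse primer's reverse complement is TCACTCCGC, matching at positions 137–145.
Each forward site pairs with the reverse site to give a product ending at position 145: sizes 96, 46 bp.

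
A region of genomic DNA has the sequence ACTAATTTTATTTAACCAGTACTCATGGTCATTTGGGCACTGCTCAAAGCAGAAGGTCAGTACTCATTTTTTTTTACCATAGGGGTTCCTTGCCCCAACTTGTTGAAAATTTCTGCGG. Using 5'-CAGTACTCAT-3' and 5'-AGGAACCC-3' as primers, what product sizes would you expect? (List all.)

74 bp, 33 bp

The forward primer CAGTACTCAT matches the top strand at positions 17–26, 58–67.
The reverse primer's reverse complement is GGGTTCCT, matching at positions 83–90.
Each forward site pairs with the reverse site to give a product ending at position 90: sizes 74, 33 bp.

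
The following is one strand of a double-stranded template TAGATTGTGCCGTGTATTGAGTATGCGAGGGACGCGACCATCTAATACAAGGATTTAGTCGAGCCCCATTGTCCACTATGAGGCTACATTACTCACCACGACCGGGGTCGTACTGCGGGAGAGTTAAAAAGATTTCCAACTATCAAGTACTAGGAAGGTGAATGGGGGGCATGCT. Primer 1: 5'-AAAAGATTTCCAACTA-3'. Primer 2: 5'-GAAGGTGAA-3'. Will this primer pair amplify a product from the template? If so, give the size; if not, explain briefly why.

Primer 1 (AAAAGATTTCCAACTA) matches the top strand at positions 127–142 (3' end points downstream).
Primer 2 (GAAGGTGAA) also matches the top strand directly, at positions 154–162 — its reverse complement TTCACCTTC is not present.
Both primers anneal to the bottom strand with 3' ends pointing the same way, so neither can prime synthesis back toward the other.

No product — both primers anneal to the same strand and extend in the same direction.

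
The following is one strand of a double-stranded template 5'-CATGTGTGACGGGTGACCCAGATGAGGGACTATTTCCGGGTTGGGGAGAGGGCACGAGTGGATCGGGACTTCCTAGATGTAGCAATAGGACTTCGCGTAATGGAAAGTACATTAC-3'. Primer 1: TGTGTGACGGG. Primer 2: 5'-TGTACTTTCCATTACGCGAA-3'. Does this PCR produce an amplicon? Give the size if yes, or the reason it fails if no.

Yes — a 109 bp product.

Primer 1 (TGTGTGACGGG) matches the top strand at positions 3–13; it acts as a forward primer.
Primer 2's reverse complement is TTCGCGTAATGGAAAGTACA, matching the top strand at positions 92–111; it acts as a reverse primer.
The 3' ends face each other across positions 3–111, giving a 109 bp product.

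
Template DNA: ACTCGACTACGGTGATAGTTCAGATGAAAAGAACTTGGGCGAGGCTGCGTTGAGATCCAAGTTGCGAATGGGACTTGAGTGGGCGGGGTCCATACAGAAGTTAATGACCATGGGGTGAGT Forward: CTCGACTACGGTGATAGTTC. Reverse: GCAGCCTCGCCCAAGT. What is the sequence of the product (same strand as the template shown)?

5'-CTCGACTACGGTGATAGTTCAGATGAAAAGAACTTGGGCGAGGCTGC-3'

Scanning the template, CTCGACTACGGTGATAGTTC occurs at positions 2–21; this primer anneals to the bottom strand there with its 3' end pointing downstream.
Taking the reverse complement of GCAGCCTCGCCCAAGT gives ACTTGGGCGAGGCTGC, found at positions 33–48 on the template; the primer anneals here to the top strand with its 3' end pointing upstream.
The product is the template from position 2 through 48 (47 bp).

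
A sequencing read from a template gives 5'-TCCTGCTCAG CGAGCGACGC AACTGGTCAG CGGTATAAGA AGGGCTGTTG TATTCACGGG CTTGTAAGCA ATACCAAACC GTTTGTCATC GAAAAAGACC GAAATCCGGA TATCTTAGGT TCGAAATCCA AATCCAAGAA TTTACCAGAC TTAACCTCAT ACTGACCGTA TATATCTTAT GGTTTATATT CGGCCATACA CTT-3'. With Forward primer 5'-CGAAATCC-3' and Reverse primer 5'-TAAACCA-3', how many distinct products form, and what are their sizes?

The forward primer CGAAATCC matches the top strand at positions 100–107, 122–129.
The reverse primer's reverse complement is TGGTTTA, matching at positions 180–186.
Each forward site pairs with the reverse site to give a product ending at position 186: sizes 87, 65 bp.

Two products: 87 bp, 65 bp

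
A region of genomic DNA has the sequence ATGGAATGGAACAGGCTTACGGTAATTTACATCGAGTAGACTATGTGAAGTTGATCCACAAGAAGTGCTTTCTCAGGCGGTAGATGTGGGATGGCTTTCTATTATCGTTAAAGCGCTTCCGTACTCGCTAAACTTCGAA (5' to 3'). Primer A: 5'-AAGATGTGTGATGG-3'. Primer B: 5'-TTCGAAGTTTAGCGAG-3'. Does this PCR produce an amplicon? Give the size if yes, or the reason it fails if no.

Primer A (AAGATGTGTGATGG) does not match the top strand, and its reverse complement CCATCACACATCTT does not match either.
With no annealing site for primer A, no amplification occurs.

No product — primer A has no binding site in the template.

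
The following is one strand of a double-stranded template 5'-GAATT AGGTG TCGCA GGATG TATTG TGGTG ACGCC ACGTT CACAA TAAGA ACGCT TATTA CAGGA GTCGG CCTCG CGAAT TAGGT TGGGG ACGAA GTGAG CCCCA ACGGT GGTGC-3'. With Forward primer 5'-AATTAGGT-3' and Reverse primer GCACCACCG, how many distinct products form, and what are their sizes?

Two products: 114 bp, 38 bp

The forward primer AATTAGGT matches the top strand at positions 2–9, 78–85.
The reverse primer's reverse complement is CGGTGGTGC, matching at positions 107–115.
Each forward site pairs with the reverse site to give a product ending at position 115: sizes 114, 38 bp.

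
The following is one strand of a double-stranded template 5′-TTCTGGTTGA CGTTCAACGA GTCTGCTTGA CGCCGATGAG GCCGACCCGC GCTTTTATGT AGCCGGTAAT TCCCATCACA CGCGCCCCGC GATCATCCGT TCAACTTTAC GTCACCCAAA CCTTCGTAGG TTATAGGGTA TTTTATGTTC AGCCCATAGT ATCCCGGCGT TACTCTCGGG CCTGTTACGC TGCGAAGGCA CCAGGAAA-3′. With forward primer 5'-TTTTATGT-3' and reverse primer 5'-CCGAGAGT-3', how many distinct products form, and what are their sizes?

The forward primer TTTTATGT matches the top strand at positions 53–60, 141–148.
The reverse primer's reverse complement is ACTCTCGG, matching at positions 172–179.
Each forward site pairs with the reverse site to give a product ending at position 179: sizes 127, 39 bp.

Two products: 127 bp, 39 bp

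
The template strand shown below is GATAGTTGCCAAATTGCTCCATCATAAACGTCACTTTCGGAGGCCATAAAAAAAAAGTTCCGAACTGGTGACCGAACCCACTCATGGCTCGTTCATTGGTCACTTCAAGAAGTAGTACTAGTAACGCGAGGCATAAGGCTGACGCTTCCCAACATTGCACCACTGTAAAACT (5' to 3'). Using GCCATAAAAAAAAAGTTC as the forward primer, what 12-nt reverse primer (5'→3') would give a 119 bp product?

The forward primer binds at positions 43–60, so a 119 bp product ends at position 43 + 119 − 1 = 161.
The reverse primer anneals to the top strand over positions 150–161, i.e. to CAACATTGCACC.
Its sequence written 5'→3' is the reverse complement: GGTGCAATGTTG.

5'-GGTGCAATGTTG-3'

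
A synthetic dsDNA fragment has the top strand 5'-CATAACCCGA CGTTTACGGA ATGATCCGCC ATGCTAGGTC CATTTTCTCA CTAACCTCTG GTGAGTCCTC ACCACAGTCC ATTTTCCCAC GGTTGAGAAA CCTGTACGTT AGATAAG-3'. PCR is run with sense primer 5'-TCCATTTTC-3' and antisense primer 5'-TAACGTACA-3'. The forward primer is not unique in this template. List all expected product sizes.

73 bp, 34 bp

The forward primer TCCATTTTC matches the top strand at positions 39–47, 78–86.
The reverse primer's reverse complement is TGTACGTTA, matching at positions 103–111.
Each forward site pairs with the reverse site to give a product ending at position 111: sizes 73, 34 bp.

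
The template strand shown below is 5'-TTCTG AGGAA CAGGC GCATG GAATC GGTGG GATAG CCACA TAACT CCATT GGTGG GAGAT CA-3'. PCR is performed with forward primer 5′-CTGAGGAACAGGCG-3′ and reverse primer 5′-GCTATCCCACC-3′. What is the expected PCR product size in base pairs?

Forward primer CTGAGGAACAGGCG is found on the top strand at positions 3–16.
The reverse primer's reverse complement is GGTGGGATAGC, which matches the template at positions 26–36.
Product length = (reverse-primer end) − (forward-primer start) + 1 = 36 − 3 + 1 = 34 bp.

34 bp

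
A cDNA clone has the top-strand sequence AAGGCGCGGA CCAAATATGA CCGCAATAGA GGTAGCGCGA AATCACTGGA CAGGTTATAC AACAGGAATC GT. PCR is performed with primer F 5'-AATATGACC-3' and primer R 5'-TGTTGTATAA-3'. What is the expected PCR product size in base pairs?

51 bp

Scanning the template, AATATGACC occurs at positions 14–22; this primer anneals to the bottom strand there with its 3' end pointing downstream.
Reverse complement of the reverse primer: TTATACAACA. This occurs on the top strand at positions 55–64.
The product runs from position 14 to position 64, so its length is 64 − 14 + 1 = 51 bp.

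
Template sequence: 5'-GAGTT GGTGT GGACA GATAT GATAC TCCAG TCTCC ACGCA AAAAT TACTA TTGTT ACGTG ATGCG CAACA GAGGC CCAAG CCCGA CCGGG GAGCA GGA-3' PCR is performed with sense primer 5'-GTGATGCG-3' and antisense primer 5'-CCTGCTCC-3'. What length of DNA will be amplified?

40 bp

The forward primer matches the template at positions 58–65.
The reverse primer's reverse complement is GGAGCAGG, which matches the template at positions 90–97.
Product length = (reverse-primer end) − (forward-primer start) + 1 = 97 − 58 + 1 = 40 bp.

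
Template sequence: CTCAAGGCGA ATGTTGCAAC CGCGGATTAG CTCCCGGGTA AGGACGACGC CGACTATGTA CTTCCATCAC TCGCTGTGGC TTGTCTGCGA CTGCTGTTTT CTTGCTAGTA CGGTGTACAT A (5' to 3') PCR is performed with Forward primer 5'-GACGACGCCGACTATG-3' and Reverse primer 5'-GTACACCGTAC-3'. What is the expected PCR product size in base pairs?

Scanning the template, GACGACGCCGACTATG occurs at positions 43–58; this primer anneals to the bottom strand there with its 3' end pointing downstream.
Reverse complement of the reverse primer: GTACGGTGTAC. This occurs on the top strand at positions 108–118.
The product runs from position 43 to position 118, so its length is 118 − 43 + 1 = 76 bp.

76 bp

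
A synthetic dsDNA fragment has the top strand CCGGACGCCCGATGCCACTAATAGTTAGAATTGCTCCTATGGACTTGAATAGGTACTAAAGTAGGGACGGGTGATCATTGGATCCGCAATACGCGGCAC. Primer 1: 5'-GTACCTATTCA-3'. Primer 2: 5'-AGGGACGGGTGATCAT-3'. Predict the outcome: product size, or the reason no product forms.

No product — the primers' 3' ends point away from each other.

Primer 1 (GTACCTATTCA) has reverse complement TGAATAGGTAC, which matches the top strand at positions 46–56; primer 1 anneals to the top strand there with its 3' end pointing upstream toward position 46.
Primer 2 (AGGGACGGGTGATCAT) matches the top strand directly at positions 63–78; it anneals to the bottom strand with its 3' end pointing downstream toward position 78.
The 3' ends diverge (primer 1 extends toward position 1, primer 2 toward position 99), so the primers never converge on a shared product.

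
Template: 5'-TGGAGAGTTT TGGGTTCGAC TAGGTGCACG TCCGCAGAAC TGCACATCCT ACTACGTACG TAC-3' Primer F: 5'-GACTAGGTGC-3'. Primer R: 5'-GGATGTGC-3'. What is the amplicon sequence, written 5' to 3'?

5'-GACTAGGTGCACGTCCGCAGAACTGCACATCC-3'

Scanning the template, GACTAGGTGC occurs at positions 18–27; this primer anneals to the bottom strand there with its 3' end pointing downstream.
Taking the reverse complement of GGATGTGC gives GCACATCC, found at positions 42–49 on the template; the primer anneals here to the top strand with its 3' end pointing upstream.
The product is the template from position 18 through 49 (32 bp).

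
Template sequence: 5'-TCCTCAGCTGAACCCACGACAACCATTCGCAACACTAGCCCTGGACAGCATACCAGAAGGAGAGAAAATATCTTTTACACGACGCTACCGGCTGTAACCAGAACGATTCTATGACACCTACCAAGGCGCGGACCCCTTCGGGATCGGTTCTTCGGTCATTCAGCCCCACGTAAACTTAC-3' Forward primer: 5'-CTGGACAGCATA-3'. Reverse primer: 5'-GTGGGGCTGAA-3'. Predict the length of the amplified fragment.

The forward primer matches the template at positions 41–52.
The reverse primer's reverse complement is TTCAGCCCCAC, which matches the template at positions 159–169.
Amplicon spans positions 41–169: 129 bp.

129 bp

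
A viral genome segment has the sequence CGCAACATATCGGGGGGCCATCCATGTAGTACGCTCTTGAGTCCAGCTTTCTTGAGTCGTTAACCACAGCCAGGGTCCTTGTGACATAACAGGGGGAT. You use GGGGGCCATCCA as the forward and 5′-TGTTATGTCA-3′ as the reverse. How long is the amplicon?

79 bp

Forward primer GGGGGCCATCCA is found on the top strand at positions 13–24.
Taking the reverse complement of TGTTATGTCA gives TGACATAACA, found at positions 82–91 on the template; the primer anneals here to the top strand with its 3' end pointing upstream.
The product runs from position 13 to position 91, so its length is 91 − 13 + 1 = 79 bp.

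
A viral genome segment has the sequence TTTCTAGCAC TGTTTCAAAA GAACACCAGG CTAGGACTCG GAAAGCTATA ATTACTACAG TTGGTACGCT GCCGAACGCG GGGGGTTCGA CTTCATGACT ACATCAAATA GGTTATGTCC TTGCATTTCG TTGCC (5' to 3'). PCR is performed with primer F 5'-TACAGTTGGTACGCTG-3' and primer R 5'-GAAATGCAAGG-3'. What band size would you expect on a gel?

Forward primer TACAGTTGGTACGCTG is found on the top strand at positions 56–71.
The reverse primer's reverse complement is CCTTGCATTTC, which matches the template at positions 119–129.
Amplicon spans positions 56–129: 74 bp.

74 bp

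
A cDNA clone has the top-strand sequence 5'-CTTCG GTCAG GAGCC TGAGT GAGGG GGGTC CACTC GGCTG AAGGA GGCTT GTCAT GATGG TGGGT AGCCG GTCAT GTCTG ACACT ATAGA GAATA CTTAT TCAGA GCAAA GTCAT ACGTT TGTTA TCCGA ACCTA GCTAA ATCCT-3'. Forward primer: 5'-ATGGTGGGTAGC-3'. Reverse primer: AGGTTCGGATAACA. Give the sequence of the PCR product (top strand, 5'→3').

5'-ATGGTGGGTAGCCGGTCATGTCTGACACTATAGAGAATACTTATTCAGAGCAAAGTCATACGTTTGTTATCCGAACCT-3'

Scanning the template, ATGGTGGGTAGC occurs at positions 57–68; this primer anneals to the bottom strand there with its 3' end pointing downstream.
The reverse primer's reverse complement is TGTTATCCGAACCT, which matches the template at positions 121–134.
The product is the template from position 57 through 134 (78 bp).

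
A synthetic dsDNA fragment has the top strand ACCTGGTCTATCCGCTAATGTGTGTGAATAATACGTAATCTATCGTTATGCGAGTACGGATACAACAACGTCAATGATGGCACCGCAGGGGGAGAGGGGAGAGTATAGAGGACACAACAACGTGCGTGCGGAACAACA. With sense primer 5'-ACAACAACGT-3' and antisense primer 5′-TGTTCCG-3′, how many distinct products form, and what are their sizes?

Two products: 74 bp, 22 bp

The forward primer ACAACAACGT matches the top strand at positions 62–71, 114–123.
The reverse primer's reverse complement is CGGAACA, matching at positions 129–135.
Each forward site pairs with the reverse site to give a product ending at position 135: sizes 74, 22 bp.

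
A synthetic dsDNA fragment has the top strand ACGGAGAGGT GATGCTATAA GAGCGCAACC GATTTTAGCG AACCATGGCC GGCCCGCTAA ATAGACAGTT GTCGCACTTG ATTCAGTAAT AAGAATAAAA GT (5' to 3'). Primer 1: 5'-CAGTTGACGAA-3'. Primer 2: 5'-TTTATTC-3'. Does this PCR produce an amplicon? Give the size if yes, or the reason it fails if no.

No product — primer 1 has no binding site in the template.

Primer 1 (CAGTTGACGAA) does not match the top strand, and its reverse complement TTCGTCAACTG does not match either.
With no annealing site for primer 1, no amplification occurs.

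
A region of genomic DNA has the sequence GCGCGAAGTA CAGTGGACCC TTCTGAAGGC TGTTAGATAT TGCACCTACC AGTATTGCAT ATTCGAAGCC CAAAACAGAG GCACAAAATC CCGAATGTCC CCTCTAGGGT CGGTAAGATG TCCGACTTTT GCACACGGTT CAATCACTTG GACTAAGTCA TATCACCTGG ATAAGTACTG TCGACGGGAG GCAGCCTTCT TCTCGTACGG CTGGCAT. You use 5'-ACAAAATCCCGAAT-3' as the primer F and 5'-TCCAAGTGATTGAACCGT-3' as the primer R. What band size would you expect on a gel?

Scanning the template, ACAAAATCCCGAAT occurs at positions 83–96; this primer anneals to the bottom strand there with its 3' end pointing downstream.
The reverse primer's reverse complement is ACGGTTCAATCACTTGGA, which matches the template at positions 135–152.
Amplicon spans positions 83–152: 70 bp.

70 bp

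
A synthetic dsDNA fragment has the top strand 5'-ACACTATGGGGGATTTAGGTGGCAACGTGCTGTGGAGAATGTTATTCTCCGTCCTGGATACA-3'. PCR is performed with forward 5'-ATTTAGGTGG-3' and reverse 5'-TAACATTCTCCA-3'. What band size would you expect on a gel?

32 bp

The forward primer matches the template at positions 13–22.
Reverse complement of the reverse primer: TGGAGAATGTTA. This occurs on the top strand at positions 33–44.
Product length = (reverse-primer end) − (forward-primer start) + 1 = 44 − 13 + 1 = 32 bp.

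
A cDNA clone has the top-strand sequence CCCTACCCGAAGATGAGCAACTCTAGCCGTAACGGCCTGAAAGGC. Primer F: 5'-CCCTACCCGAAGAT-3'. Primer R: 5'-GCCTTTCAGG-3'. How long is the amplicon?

Scanning the template, CCCTACCCGAAGAT occurs at positions 1–14; this primer anneals to the bottom strand there with its 3' end pointing downstream.
Reverse complement of the reverse primer: CCTGAAAGGC. This occurs on the top strand at positions 36–45.
Amplicon spans positions 1–45: 45 bp.

45 bp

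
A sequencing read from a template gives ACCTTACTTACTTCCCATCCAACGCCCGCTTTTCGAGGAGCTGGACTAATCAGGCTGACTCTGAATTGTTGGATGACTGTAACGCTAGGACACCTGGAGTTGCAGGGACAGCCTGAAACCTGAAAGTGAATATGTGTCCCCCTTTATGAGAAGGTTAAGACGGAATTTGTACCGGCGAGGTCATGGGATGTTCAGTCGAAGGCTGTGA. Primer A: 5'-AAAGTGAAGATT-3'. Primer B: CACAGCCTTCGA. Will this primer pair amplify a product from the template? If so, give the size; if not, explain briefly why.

No product — primer A has no binding site in the template.

Primer A (AAAGTGAAGATT) does not match the top strand, and its reverse complement AATCTTCACTTT does not match either.
With no annealing site for primer A, no amplification occurs.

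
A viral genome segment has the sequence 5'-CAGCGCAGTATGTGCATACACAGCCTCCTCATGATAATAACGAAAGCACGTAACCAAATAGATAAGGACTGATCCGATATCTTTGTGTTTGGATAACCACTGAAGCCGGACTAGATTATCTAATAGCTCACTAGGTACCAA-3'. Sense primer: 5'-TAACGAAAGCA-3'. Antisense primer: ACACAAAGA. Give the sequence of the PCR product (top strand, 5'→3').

Scanning the template, TAACGAAAGCA occurs at positions 38–48; this primer anneals to the bottom strand there with its 3' end pointing downstream.
The reverse primer's reverse complement is TCTTTGTGT, which matches the template at positions 80–88.
The product is the template from position 38 through 88 (51 bp).

5'-TAACGAAAGCACGTAACCAAATAGATAAGGACTGATCCGATATCTTTGTGT-3'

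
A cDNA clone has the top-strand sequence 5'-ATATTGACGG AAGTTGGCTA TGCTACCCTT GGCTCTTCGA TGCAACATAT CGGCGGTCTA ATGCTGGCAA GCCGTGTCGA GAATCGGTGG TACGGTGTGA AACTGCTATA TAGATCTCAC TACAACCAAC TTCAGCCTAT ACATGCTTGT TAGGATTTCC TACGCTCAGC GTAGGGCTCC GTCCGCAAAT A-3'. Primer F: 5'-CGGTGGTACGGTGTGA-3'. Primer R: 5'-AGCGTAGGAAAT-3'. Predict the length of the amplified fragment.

Scanning the template, CGGTGGTACGGTGTGA occurs at positions 85–100; this primer anneals to the bottom strand there with its 3' end pointing downstream.
Reverse complement of the reverse primer: ATTTCCTACGCT. This occurs on the top strand at positions 155–166.
Product length = (reverse-primer end) − (forward-primer start) + 1 = 166 − 85 + 1 = 82 bp.

82 bp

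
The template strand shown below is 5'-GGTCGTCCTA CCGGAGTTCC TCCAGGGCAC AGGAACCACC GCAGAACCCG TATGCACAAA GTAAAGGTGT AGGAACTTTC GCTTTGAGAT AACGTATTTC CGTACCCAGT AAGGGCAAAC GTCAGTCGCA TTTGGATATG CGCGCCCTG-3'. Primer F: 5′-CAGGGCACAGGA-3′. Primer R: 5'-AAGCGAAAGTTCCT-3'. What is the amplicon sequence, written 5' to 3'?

5'-CAGGGCACAGGAACCACCGCAGAACCCGTATGCACAAAGTAAAGGTGTAGGAACTTTCGCTT-3'

Forward primer CAGGGCACAGGA is found on the top strand at positions 23–34.
The reverse primer's reverse complement is AGGAACTTTCGCTT, which matches the template at positions 71–84.
The product is the template from position 23 through 84 (62 bp).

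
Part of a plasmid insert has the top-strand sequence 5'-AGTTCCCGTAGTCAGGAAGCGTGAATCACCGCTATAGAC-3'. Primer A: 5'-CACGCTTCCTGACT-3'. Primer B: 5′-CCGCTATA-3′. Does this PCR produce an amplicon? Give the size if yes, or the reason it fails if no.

No product — the primers' 3' ends point away from each other.

Primer A (CACGCTTCCTGACT) has reverse complement AGTCAGGAAGCGTG, which matches the top strand at positions 10–23; primer A anneals to the top strand there with its 3' end pointing upstream toward position 10.
Primer B (CCGCTATA) matches the top strand directly at positions 29–36; it anneals to the bottom strand with its 3' end pointing downstream toward position 36.
The 3' ends diverge (primer A extends toward position 1, primer B toward position 39), so the primers never converge on a shared product.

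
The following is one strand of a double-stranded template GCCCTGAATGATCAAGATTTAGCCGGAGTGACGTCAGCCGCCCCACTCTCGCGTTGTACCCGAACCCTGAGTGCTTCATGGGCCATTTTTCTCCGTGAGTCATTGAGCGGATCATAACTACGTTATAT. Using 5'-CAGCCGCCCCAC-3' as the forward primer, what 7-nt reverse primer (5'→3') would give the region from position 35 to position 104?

5'-AATGACT-3'

The product's 3' end on the top strand is position 104.
The reverse primer anneals to the top strand over positions 98–104, i.e. to AGTCATT.
Its sequence written 5'→3' is the reverse complement: AATGACT.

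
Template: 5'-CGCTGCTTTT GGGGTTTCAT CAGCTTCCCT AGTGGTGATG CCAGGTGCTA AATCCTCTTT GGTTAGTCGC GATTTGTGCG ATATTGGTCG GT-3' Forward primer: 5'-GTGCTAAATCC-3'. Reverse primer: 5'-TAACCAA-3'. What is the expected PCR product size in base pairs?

Forward primer GTGCTAAATCC is found on the top strand at positions 45–55.
Reverse complement of the reverse primer: TTGGTTA. This occurs on the top strand at positions 59–65.
Amplicon spans positions 45–65: 21 bp.

21 bp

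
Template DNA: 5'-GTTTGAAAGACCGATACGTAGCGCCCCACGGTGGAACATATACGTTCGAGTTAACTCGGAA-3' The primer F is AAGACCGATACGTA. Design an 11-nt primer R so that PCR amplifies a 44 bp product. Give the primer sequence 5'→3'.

The forward primer binds at positions 7–20, so a 44 bp product ends at position 7 + 44 − 1 = 50.
The reverse primer anneals to the top strand over positions 40–50, i.e. to ATACGTTCGAG.
Its sequence written 5'→3' is the reverse complement: CTCGAACGTAT.

5'-CTCGAACGTAT-3'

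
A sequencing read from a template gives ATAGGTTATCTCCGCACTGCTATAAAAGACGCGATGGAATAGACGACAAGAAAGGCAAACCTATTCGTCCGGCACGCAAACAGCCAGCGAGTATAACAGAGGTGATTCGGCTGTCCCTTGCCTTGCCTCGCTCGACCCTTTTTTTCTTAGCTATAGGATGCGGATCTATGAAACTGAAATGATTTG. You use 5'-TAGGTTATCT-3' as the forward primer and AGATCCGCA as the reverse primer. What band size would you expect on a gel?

The forward primer matches the template at positions 2–11.
Taking the reverse complement of AGATCCGCA gives TGCGGATCT, found at positions 159–167 on the template; the primer anneals here to the top strand with its 3' end pointing upstream.
The product runs from position 2 to position 167, so its length is 167 − 2 + 1 = 166 bp.

166 bp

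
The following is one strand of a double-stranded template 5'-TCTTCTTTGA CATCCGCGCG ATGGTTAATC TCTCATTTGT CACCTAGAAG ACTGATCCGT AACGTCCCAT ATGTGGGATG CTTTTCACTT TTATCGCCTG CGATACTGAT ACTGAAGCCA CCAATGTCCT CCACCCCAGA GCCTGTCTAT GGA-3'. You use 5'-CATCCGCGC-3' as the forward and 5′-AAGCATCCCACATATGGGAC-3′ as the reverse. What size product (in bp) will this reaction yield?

Scanning the template, CATCCGCGC occurs at positions 11–19; this primer anneals to the bottom strand there with its 3' end pointing downstream.
Taking the reverse complement of AAGCATCCCACATATGGGAC gives GTCCCATATGTGGGATGCTT, found at positions 64–83 on the template; the primer anneals here to the top strand with its 3' end pointing upstream.
Amplicon spans positions 11–83: 73 bp.

73 bp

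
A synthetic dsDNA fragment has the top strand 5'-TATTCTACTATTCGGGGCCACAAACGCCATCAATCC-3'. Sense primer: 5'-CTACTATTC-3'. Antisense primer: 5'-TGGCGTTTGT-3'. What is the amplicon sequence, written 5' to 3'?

5'-CTACTATTCGGGGCCACAAACGCCA-3'

The forward primer matches the template at positions 5–13.
Taking the reverse complement of TGGCGTTTGT gives ACAAACGCCA, found at positions 20–29 on the template; the primer anneals here to the top strand with its 3' end pointing upstream.
The product is the template from position 5 through 29 (25 bp).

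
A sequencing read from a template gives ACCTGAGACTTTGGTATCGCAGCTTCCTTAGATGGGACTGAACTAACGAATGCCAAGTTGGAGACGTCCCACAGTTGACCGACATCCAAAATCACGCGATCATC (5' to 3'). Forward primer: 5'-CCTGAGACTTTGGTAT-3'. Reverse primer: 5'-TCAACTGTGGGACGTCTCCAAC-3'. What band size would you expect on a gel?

77 bp

Scanning the template, CCTGAGACTTTGGTAT occurs at positions 2–17; this primer anneals to the bottom strand there with its 3' end pointing downstream.
Taking the reverse complement of TCAACTGTGGGACGTCTCCAAC gives GTTGGAGACGTCCCACAGTTGA, found at positions 57–78 on the template; the primer anneals here to the top strand with its 3' end pointing upstream.
The product runs from position 2 to position 78, so its length is 78 − 2 + 1 = 77 bp.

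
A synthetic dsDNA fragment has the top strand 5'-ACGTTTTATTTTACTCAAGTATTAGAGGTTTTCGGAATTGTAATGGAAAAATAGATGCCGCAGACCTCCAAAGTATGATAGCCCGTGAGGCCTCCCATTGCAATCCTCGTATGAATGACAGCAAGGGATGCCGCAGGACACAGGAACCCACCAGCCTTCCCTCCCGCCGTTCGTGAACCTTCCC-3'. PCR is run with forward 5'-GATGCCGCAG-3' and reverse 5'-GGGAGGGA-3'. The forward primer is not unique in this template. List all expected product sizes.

The forward primer GATGCCGCAG matches the top strand at positions 54–63, 127–136.
The reverse primer's reverse complement is TCCCTCCC, matching at positions 158–165.
Each forward site pairs with the reverse site to give a product ending at position 165: sizes 112, 39 bp.

112 bp, 39 bp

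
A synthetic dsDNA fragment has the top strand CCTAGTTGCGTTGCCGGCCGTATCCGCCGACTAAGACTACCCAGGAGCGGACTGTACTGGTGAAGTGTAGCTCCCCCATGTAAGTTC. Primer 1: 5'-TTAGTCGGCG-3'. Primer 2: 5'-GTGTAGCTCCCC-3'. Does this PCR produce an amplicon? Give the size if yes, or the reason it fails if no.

Primer 1 (TTAGTCGGCG) has reverse complement CGCCGACTAA, which matches the top strand at positions 25–34; primer 1 anneals to the top strand there with its 3' end pointing upstream toward position 25.
Primer 2 (GTGTAGCTCCCC) matches the top strand directly at positions 65–76; it anneals to the bottom strand with its 3' end pointing downstream toward position 76.
The 3' ends diverge (primer 1 extends toward position 1, primer 2 toward position 87), so the primers never converge on a shared product.

No product — the primers' 3' ends point away from each other.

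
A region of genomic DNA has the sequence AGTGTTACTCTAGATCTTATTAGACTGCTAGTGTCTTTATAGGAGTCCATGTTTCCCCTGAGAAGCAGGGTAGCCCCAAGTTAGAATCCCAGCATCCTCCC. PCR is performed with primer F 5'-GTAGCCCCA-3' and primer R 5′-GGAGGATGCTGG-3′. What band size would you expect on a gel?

Forward primer GTAGCCCCA is found on the top strand at positions 70–78.
Taking the reverse complement of GGAGGATGCTGG gives CCAGCATCCTCC, found at positions 89–100 on the template; the primer anneals here to the top strand with its 3' end pointing upstream.
Amplicon spans positions 70–100: 31 bp.

31 bp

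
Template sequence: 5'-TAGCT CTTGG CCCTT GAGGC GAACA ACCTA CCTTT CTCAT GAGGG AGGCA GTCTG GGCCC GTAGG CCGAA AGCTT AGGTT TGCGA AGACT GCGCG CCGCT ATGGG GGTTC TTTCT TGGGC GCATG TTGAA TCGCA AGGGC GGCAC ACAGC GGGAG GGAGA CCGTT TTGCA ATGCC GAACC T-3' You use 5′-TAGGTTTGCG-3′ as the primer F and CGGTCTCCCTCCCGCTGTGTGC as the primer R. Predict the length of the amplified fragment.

Forward primer TAGGTTTGCG is found on the top strand at positions 75–84.
Taking the reverse complement of CGGTCTCCCTCCCGCTGTGTGC gives GCACACAGCGGGAGGGAGACCG, found at positions 142–163 on the template; the primer anneals here to the top strand with its 3' end pointing upstream.
Amplicon spans positions 75–163: 89 bp.

89 bp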